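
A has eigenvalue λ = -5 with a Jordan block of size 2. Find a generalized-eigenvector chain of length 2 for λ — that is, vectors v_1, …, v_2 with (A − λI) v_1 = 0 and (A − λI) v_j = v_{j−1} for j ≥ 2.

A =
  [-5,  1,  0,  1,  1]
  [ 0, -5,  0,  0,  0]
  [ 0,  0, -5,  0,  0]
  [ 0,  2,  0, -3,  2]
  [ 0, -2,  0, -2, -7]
A Jordan chain for λ = -5 of length 2:
v_1 = (1, 0, 0, 2, -2)ᵀ
v_2 = (0, 1, 0, 0, 0)ᵀ

Let N = A − (-5)·I. We want v_2 with N^2 v_2 = 0 but N^1 v_2 ≠ 0; then v_{j-1} := N · v_j for j = 2, …, 2.

Pick v_2 = (0, 1, 0, 0, 0)ᵀ.
Then v_1 = N · v_2 = (1, 0, 0, 2, -2)ᵀ.

Sanity check: (A − (-5)·I) v_1 = (0, 0, 0, 0, 0)ᵀ = 0. ✓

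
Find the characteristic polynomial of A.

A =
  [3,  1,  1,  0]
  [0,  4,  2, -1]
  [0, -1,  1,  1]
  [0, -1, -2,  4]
x^4 - 12*x^3 + 54*x^2 - 108*x + 81

Expanding det(x·I − A) (e.g. by cofactor expansion or by noting that A is similar to its Jordan form J, which has the same characteristic polynomial as A) gives
  χ_A(x) = x^4 - 12*x^3 + 54*x^2 - 108*x + 81
which factors as (x - 3)^4. The eigenvalues (with algebraic multiplicities) are λ = 3 with multiplicity 4.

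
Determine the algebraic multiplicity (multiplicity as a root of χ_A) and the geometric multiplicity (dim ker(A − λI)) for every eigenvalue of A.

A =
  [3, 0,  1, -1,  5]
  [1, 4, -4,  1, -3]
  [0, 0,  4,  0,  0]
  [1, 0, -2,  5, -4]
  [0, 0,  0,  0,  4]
λ = 4: alg = 5, geom = 2

Step 1 — factor the characteristic polynomial to read off the algebraic multiplicities:
  χ_A(x) = (x - 4)^5

Step 2 — compute geometric multiplicities via the rank-nullity identity g(λ) = n − rank(A − λI):
  rank(A − (4)·I) = 3, so dim ker(A − (4)·I) = n − 3 = 2

Summary:
  λ = 4: algebraic multiplicity = 5, geometric multiplicity = 2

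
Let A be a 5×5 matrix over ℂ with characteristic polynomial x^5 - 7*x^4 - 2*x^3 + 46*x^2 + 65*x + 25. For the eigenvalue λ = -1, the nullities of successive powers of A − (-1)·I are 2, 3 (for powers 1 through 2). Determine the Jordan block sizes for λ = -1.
Block sizes for λ = -1: [2, 1]

From the dimensions of kernels of powers, the number of Jordan blocks of size at least j is d_j − d_{j−1} where d_j = dim ker(N^j) (with d_0 = 0). Computing the differences gives [2, 1].
The number of blocks of size exactly k is (#blocks of size ≥ k) − (#blocks of size ≥ k + 1), so the partition is: 1 block(s) of size 1, 1 block(s) of size 2.
In nonincreasing order the block sizes are [2, 1].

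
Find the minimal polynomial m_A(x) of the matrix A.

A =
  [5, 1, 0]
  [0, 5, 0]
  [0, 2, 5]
x^2 - 10*x + 25

The characteristic polynomial is χ_A(x) = (x - 5)^3, so the eigenvalues are known. The minimal polynomial is
  m_A(x) = Π_λ (x − λ)^{k_λ}
where k_λ is the size of the *largest* Jordan block for λ (equivalently, the smallest k with (A − λI)^k v = 0 for every generalised eigenvector v of λ).

  λ = 5: largest Jordan block has size 2, contributing (x − 5)^2

So m_A(x) = (x - 5)^2 = x^2 - 10*x + 25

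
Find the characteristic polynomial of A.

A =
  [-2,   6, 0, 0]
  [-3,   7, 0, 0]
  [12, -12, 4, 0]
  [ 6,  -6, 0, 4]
x^4 - 13*x^3 + 60*x^2 - 112*x + 64

Expanding det(x·I − A) (e.g. by cofactor expansion or by noting that A is similar to its Jordan form J, which has the same characteristic polynomial as A) gives
  χ_A(x) = x^4 - 13*x^3 + 60*x^2 - 112*x + 64
which factors as (x - 4)^3*(x - 1). The eigenvalues (with algebraic multiplicities) are λ = 1 with multiplicity 1, λ = 4 with multiplicity 3.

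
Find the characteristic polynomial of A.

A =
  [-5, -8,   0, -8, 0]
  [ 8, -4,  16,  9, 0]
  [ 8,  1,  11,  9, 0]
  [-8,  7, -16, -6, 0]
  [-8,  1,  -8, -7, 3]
x^5 + x^4 - 38*x^3 + 18*x^2 + 405*x - 675

Expanding det(x·I − A) (e.g. by cofactor expansion or by noting that A is similar to its Jordan form J, which has the same characteristic polynomial as A) gives
  χ_A(x) = x^5 + x^4 - 38*x^3 + 18*x^2 + 405*x - 675
which factors as (x - 3)^3*(x + 5)^2. The eigenvalues (with algebraic multiplicities) are λ = -5 with multiplicity 2, λ = 3 with multiplicity 3.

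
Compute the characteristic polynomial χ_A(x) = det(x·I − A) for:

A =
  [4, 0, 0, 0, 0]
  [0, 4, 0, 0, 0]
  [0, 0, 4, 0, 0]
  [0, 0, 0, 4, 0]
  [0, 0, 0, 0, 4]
x^5 - 20*x^4 + 160*x^3 - 640*x^2 + 1280*x - 1024

Expanding det(x·I − A) (e.g. by cofactor expansion or by noting that A is similar to its Jordan form J, which has the same characteristic polynomial as A) gives
  χ_A(x) = x^5 - 20*x^4 + 160*x^3 - 640*x^2 + 1280*x - 1024
which factors as (x - 4)^5. The eigenvalues (with algebraic multiplicities) are λ = 4 with multiplicity 5.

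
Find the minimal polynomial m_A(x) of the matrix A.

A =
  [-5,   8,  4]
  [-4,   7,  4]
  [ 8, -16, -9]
x^2 + 6*x + 5

The characteristic polynomial is χ_A(x) = (x + 1)^2*(x + 5), so the eigenvalues are known. The minimal polynomial is
  m_A(x) = Π_λ (x − λ)^{k_λ}
where k_λ is the size of the *largest* Jordan block for λ (equivalently, the smallest k with (A − λI)^k v = 0 for every generalised eigenvector v of λ).

  λ = -5: largest Jordan block has size 1, contributing (x + 5)
  λ = -1: largest Jordan block has size 1, contributing (x + 1)

So m_A(x) = (x + 1)*(x + 5) = x^2 + 6*x + 5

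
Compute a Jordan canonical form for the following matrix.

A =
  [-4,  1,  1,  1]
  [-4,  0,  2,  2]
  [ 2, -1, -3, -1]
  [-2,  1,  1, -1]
J_2(-2) ⊕ J_1(-2) ⊕ J_1(-2)

The characteristic polynomial is
  det(x·I − A) = x^4 + 8*x^3 + 24*x^2 + 32*x + 16 = (x + 2)^4

Eigenvalues and multiplicities (the geometric multiplicity of λ is n − rank(A − λI), which equals the number of Jordan blocks for λ):
  λ = -2: algebraic multiplicity = 4, geometric multiplicity = 3

Determining the block sizes for each eigenvalue:
  λ = -2: 3 blocks summing to 4 forces exactly one block of size 2 and the rest size 1 → block sizes [2, 1, 1]

Assembling the blocks gives a Jordan form
J =
  [-2,  1,  0,  0]
  [ 0, -2,  0,  0]
  [ 0,  0, -2,  0]
  [ 0,  0,  0, -2]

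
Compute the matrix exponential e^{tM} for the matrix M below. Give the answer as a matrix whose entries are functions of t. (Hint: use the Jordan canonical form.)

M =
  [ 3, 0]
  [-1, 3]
e^{tM} =
  [exp(3*t), 0]
  [-t*exp(3*t), exp(3*t)]

Strategy: write M = P · J · P⁻¹ where J is a Jordan canonical form, so e^{tM} = P · e^{tJ} · P⁻¹, and e^{tJ} can be computed block-by-block.

M has Jordan form
J =
  [3, 1]
  [0, 3]
(up to reordering of blocks).

Per-block formulas:
  For a 2×2 Jordan block J_2(3): exp(t · J_2(3)) = e^(3t)·(I + t·N), where N is the 2×2 nilpotent shift.

After assembling e^{tJ} and conjugating by P, we get:

e^{tM} =
  [exp(3*t), 0]
  [-t*exp(3*t), exp(3*t)]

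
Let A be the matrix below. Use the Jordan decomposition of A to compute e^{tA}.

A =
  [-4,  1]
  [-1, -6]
e^{tA} =
  [t*exp(-5*t) + exp(-5*t), t*exp(-5*t)]
  [-t*exp(-5*t), -t*exp(-5*t) + exp(-5*t)]

Strategy: write A = P · J · P⁻¹ where J is a Jordan canonical form, so e^{tA} = P · e^{tJ} · P⁻¹, and e^{tJ} can be computed block-by-block.

A has Jordan form
J =
  [-5,  1]
  [ 0, -5]
(up to reordering of blocks).

Per-block formulas:
  For a 2×2 Jordan block J_2(-5): exp(t · J_2(-5)) = e^(-5t)·(I + t·N), where N is the 2×2 nilpotent shift.

After assembling e^{tJ} and conjugating by P, we get:

e^{tA} =
  [t*exp(-5*t) + exp(-5*t), t*exp(-5*t)]
  [-t*exp(-5*t), -t*exp(-5*t) + exp(-5*t)]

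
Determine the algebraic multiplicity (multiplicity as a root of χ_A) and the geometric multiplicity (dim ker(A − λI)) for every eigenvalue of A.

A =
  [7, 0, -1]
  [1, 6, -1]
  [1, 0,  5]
λ = 6: alg = 3, geom = 2

Step 1 — factor the characteristic polynomial to read off the algebraic multiplicities:
  χ_A(x) = (x - 6)^3

Step 2 — compute geometric multiplicities via the rank-nullity identity g(λ) = n − rank(A − λI):
  rank(A − (6)·I) = 1, so dim ker(A − (6)·I) = n − 1 = 2

Summary:
  λ = 6: algebraic multiplicity = 3, geometric multiplicity = 2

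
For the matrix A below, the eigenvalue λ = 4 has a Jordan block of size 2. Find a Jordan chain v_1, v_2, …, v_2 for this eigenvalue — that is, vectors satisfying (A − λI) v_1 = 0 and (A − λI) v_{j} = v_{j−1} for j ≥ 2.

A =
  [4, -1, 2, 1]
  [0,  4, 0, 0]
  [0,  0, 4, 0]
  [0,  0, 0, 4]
A Jordan chain for λ = 4 of length 2:
v_1 = (-1, 0, 0, 0)ᵀ
v_2 = (0, 1, 0, 0)ᵀ

Let N = A − (4)·I. We want v_2 with N^2 v_2 = 0 but N^1 v_2 ≠ 0; then v_{j-1} := N · v_j for j = 2, …, 2.

Pick v_2 = (0, 1, 0, 0)ᵀ.
Then v_1 = N · v_2 = (-1, 0, 0, 0)ᵀ.

Sanity check: (A − (4)·I) v_1 = (0, 0, 0, 0)ᵀ = 0. ✓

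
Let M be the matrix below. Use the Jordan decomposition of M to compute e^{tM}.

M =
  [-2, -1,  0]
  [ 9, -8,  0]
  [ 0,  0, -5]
e^{tM} =
  [3*t*exp(-5*t) + exp(-5*t), -t*exp(-5*t), 0]
  [9*t*exp(-5*t), -3*t*exp(-5*t) + exp(-5*t), 0]
  [0, 0, exp(-5*t)]

Strategy: write M = P · J · P⁻¹ where J is a Jordan canonical form, so e^{tM} = P · e^{tJ} · P⁻¹, and e^{tJ} can be computed block-by-block.

M has Jordan form
J =
  [-5,  1,  0]
  [ 0, -5,  0]
  [ 0,  0, -5]
(up to reordering of blocks).

Per-block formulas:
  For a 2×2 Jordan block J_2(-5): exp(t · J_2(-5)) = e^(-5t)·(I + t·N), where N is the 2×2 nilpotent shift.
  For a 1×1 block at λ = -5: exp(t · [-5]) = [e^(-5t)].

After assembling e^{tJ} and conjugating by P, we get:

e^{tM} =
  [3*t*exp(-5*t) + exp(-5*t), -t*exp(-5*t), 0]
  [9*t*exp(-5*t), -3*t*exp(-5*t) + exp(-5*t), 0]
  [0, 0, exp(-5*t)]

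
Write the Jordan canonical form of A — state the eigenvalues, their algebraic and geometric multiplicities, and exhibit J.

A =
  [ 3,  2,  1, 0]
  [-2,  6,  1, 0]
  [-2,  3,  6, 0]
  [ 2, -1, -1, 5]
J_3(5) ⊕ J_1(5)

The characteristic polynomial is
  det(x·I − A) = x^4 - 20*x^3 + 150*x^2 - 500*x + 625 = (x - 5)^4

Eigenvalues and multiplicities (the geometric multiplicity of λ is n − rank(A − λI), which equals the number of Jordan blocks for λ):
  λ = 5: algebraic multiplicity = 4, geometric multiplicity = 2

Determining the block sizes for each eigenvalue:
  λ = 5: with am = 4 and gm = 2, the partition is not yet determined (e.g. several partitions of 4 into 2 parts exist). Let N = A − (5)·I. Computing rank(N^1) = 2, rank(N^2) = 1, rank(N^3) = 0; the number of blocks of size ≥ j is rank(N^{j−1}) − rank(N^j), giving [2, 1, 1]. So we have 1 block(s) of size 3, 1 block(s) of size 1 → block sizes [3, 1]

Assembling the blocks gives a Jordan form
J =
  [5, 1, 0, 0]
  [0, 5, 1, 0]
  [0, 0, 5, 0]
  [0, 0, 0, 5]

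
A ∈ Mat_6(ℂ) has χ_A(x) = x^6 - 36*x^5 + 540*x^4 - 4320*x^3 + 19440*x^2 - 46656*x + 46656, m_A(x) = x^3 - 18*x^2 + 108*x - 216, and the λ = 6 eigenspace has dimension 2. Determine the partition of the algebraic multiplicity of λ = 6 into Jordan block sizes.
Block sizes for λ = 6: [3, 3]

Step 1 — from the characteristic polynomial, algebraic multiplicity of λ = 6 is 6. From dim ker(A − (6)·I) = 2, there are exactly 2 Jordan blocks for λ = 6.
Step 2 — from the minimal polynomial, the factor (x − 6)^3 tells us the largest block for λ = 6 has size 3.
Step 3 — with total size 6, 2 blocks, and largest block 3, the block sizes (in nonincreasing order) are [3, 3].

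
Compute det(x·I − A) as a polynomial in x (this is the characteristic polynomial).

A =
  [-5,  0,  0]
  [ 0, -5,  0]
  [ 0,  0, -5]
x^3 + 15*x^2 + 75*x + 125

Expanding det(x·I − A) (e.g. by cofactor expansion or by noting that A is similar to its Jordan form J, which has the same characteristic polynomial as A) gives
  χ_A(x) = x^3 + 15*x^2 + 75*x + 125
which factors as (x + 5)^3. The eigenvalues (with algebraic multiplicities) are λ = -5 with multiplicity 3.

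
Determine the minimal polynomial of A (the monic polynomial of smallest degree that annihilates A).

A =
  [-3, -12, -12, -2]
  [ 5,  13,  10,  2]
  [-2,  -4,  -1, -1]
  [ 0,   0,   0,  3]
x^2 - 6*x + 9

The characteristic polynomial is χ_A(x) = (x - 3)^4, so the eigenvalues are known. The minimal polynomial is
  m_A(x) = Π_λ (x − λ)^{k_λ}
where k_λ is the size of the *largest* Jordan block for λ (equivalently, the smallest k with (A − λI)^k v = 0 for every generalised eigenvector v of λ).

  λ = 3: largest Jordan block has size 2, contributing (x − 3)^2

So m_A(x) = (x - 3)^2 = x^2 - 6*x + 9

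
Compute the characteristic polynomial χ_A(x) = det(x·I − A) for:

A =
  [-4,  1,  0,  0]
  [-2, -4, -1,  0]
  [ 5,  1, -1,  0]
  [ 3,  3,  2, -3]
x^4 + 12*x^3 + 54*x^2 + 108*x + 81

Expanding det(x·I − A) (e.g. by cofactor expansion or by noting that A is similar to its Jordan form J, which has the same characteristic polynomial as A) gives
  χ_A(x) = x^4 + 12*x^3 + 54*x^2 + 108*x + 81
which factors as (x + 3)^4. The eigenvalues (with algebraic multiplicities) are λ = -3 with multiplicity 4.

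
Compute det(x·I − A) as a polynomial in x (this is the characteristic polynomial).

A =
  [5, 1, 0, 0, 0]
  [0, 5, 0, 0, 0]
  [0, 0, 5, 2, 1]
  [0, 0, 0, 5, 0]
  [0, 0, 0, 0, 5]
x^5 - 25*x^4 + 250*x^3 - 1250*x^2 + 3125*x - 3125

Expanding det(x·I − A) (e.g. by cofactor expansion or by noting that A is similar to its Jordan form J, which has the same characteristic polynomial as A) gives
  χ_A(x) = x^5 - 25*x^4 + 250*x^3 - 1250*x^2 + 3125*x - 3125
which factors as (x - 5)^5. The eigenvalues (with algebraic multiplicities) are λ = 5 with multiplicity 5.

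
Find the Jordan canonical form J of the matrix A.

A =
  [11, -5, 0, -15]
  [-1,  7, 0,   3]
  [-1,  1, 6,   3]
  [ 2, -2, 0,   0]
J_2(6) ⊕ J_1(6) ⊕ J_1(6)

The characteristic polynomial is
  det(x·I − A) = x^4 - 24*x^3 + 216*x^2 - 864*x + 1296 = (x - 6)^4

Eigenvalues and multiplicities (the geometric multiplicity of λ is n − rank(A − λI), which equals the number of Jordan blocks for λ):
  λ = 6: algebraic multiplicity = 4, geometric multiplicity = 3

Determining the block sizes for each eigenvalue:
  λ = 6: 3 blocks summing to 4 forces exactly one block of size 2 and the rest size 1 → block sizes [2, 1, 1]

Assembling the blocks gives a Jordan form
J =
  [6, 1, 0, 0]
  [0, 6, 0, 0]
  [0, 0, 6, 0]
  [0, 0, 0, 6]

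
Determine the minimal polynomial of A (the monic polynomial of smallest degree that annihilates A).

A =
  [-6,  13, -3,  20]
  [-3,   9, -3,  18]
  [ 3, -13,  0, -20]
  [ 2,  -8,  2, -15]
x^3 + 9*x^2 + 27*x + 27

The characteristic polynomial is χ_A(x) = (x + 3)^4, so the eigenvalues are known. The minimal polynomial is
  m_A(x) = Π_λ (x − λ)^{k_λ}
where k_λ is the size of the *largest* Jordan block for λ (equivalently, the smallest k with (A − λI)^k v = 0 for every generalised eigenvector v of λ).

  λ = -3: largest Jordan block has size 3, contributing (x + 3)^3

So m_A(x) = (x + 3)^3 = x^3 + 9*x^2 + 27*x + 27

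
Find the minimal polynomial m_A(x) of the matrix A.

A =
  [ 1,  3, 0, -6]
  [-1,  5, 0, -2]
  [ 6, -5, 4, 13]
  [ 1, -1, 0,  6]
x^2 - 8*x + 16

The characteristic polynomial is χ_A(x) = (x - 4)^4, so the eigenvalues are known. The minimal polynomial is
  m_A(x) = Π_λ (x − λ)^{k_λ}
where k_λ is the size of the *largest* Jordan block for λ (equivalently, the smallest k with (A − λI)^k v = 0 for every generalised eigenvector v of λ).

  λ = 4: largest Jordan block has size 2, contributing (x − 4)^2

So m_A(x) = (x - 4)^2 = x^2 - 8*x + 16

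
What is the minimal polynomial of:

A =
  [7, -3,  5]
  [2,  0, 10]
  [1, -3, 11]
x^2 - 12*x + 36

The characteristic polynomial is χ_A(x) = (x - 6)^3, so the eigenvalues are known. The minimal polynomial is
  m_A(x) = Π_λ (x − λ)^{k_λ}
where k_λ is the size of the *largest* Jordan block for λ (equivalently, the smallest k with (A − λI)^k v = 0 for every generalised eigenvector v of λ).

  λ = 6: largest Jordan block has size 2, contributing (x − 6)^2

So m_A(x) = (x - 6)^2 = x^2 - 12*x + 36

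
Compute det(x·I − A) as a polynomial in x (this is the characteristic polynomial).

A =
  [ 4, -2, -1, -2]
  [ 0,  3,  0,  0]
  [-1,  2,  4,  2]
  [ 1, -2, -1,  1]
x^4 - 12*x^3 + 54*x^2 - 108*x + 81

Expanding det(x·I − A) (e.g. by cofactor expansion or by noting that A is similar to its Jordan form J, which has the same characteristic polynomial as A) gives
  χ_A(x) = x^4 - 12*x^3 + 54*x^2 - 108*x + 81
which factors as (x - 3)^4. The eigenvalues (with algebraic multiplicities) are λ = 3 with multiplicity 4.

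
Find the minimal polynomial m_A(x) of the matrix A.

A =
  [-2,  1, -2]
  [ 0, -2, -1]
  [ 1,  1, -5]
x^3 + 9*x^2 + 27*x + 27

The characteristic polynomial is χ_A(x) = (x + 3)^3, so the eigenvalues are known. The minimal polynomial is
  m_A(x) = Π_λ (x − λ)^{k_λ}
where k_λ is the size of the *largest* Jordan block for λ (equivalently, the smallest k with (A − λI)^k v = 0 for every generalised eigenvector v of λ).

  λ = -3: largest Jordan block has size 3, contributing (x + 3)^3

So m_A(x) = (x + 3)^3 = x^3 + 9*x^2 + 27*x + 27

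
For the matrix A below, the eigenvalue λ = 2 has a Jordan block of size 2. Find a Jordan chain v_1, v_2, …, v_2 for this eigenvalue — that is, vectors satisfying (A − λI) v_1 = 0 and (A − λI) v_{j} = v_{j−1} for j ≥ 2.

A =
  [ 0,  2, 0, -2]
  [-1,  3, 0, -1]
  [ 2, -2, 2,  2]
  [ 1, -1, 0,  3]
A Jordan chain for λ = 2 of length 2:
v_1 = (-2, -1, 2, 1)ᵀ
v_2 = (1, 0, 0, 0)ᵀ

Let N = A − (2)·I. We want v_2 with N^2 v_2 = 0 but N^1 v_2 ≠ 0; then v_{j-1} := N · v_j for j = 2, …, 2.

Pick v_2 = (1, 0, 0, 0)ᵀ.
Then v_1 = N · v_2 = (-2, -1, 2, 1)ᵀ.

Sanity check: (A − (2)·I) v_1 = (0, 0, 0, 0)ᵀ = 0. ✓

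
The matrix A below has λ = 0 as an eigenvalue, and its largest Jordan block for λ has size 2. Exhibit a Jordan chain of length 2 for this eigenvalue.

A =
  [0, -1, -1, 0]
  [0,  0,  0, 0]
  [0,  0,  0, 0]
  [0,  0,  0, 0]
A Jordan chain for λ = 0 of length 2:
v_1 = (-1, 0, 0, 0)ᵀ
v_2 = (0, 1, 0, 0)ᵀ

Let N = A − (0)·I. We want v_2 with N^2 v_2 = 0 but N^1 v_2 ≠ 0; then v_{j-1} := N · v_j for j = 2, …, 2.

Pick v_2 = (0, 1, 0, 0)ᵀ.
Then v_1 = N · v_2 = (-1, 0, 0, 0)ᵀ.

Sanity check: (A − (0)·I) v_1 = (0, 0, 0, 0)ᵀ = 0. ✓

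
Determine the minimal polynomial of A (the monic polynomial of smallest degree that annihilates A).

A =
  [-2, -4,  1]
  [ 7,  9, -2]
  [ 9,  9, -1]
x^3 - 6*x^2 + 12*x - 8

The characteristic polynomial is χ_A(x) = (x - 2)^3, so the eigenvalues are known. The minimal polynomial is
  m_A(x) = Π_λ (x − λ)^{k_λ}
where k_λ is the size of the *largest* Jordan block for λ (equivalently, the smallest k with (A − λI)^k v = 0 for every generalised eigenvector v of λ).

  λ = 2: largest Jordan block has size 3, contributing (x − 2)^3

So m_A(x) = (x - 2)^3 = x^3 - 6*x^2 + 12*x - 8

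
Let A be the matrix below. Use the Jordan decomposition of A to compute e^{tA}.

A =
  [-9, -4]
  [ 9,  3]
e^{tA} =
  [-6*t*exp(-3*t) + exp(-3*t), -4*t*exp(-3*t)]
  [9*t*exp(-3*t), 6*t*exp(-3*t) + exp(-3*t)]

Strategy: write A = P · J · P⁻¹ where J is a Jordan canonical form, so e^{tA} = P · e^{tJ} · P⁻¹, and e^{tJ} can be computed block-by-block.

A has Jordan form
J =
  [-3,  1]
  [ 0, -3]
(up to reordering of blocks).

Per-block formulas:
  For a 2×2 Jordan block J_2(-3): exp(t · J_2(-3)) = e^(-3t)·(I + t·N), where N is the 2×2 nilpotent shift.

After assembling e^{tJ} and conjugating by P, we get:

e^{tA} =
  [-6*t*exp(-3*t) + exp(-3*t), -4*t*exp(-3*t)]
  [9*t*exp(-3*t), 6*t*exp(-3*t) + exp(-3*t)]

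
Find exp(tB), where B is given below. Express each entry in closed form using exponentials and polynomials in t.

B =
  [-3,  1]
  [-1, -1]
e^{tB} =
  [-t*exp(-2*t) + exp(-2*t), t*exp(-2*t)]
  [-t*exp(-2*t), t*exp(-2*t) + exp(-2*t)]

Strategy: write B = P · J · P⁻¹ where J is a Jordan canonical form, so e^{tB} = P · e^{tJ} · P⁻¹, and e^{tJ} can be computed block-by-block.

B has Jordan form
J =
  [-2,  1]
  [ 0, -2]
(up to reordering of blocks).

Per-block formulas:
  For a 2×2 Jordan block J_2(-2): exp(t · J_2(-2)) = e^(-2t)·(I + t·N), where N is the 2×2 nilpotent shift.

After assembling e^{tJ} and conjugating by P, we get:

e^{tB} =
  [-t*exp(-2*t) + exp(-2*t), t*exp(-2*t)]
  [-t*exp(-2*t), t*exp(-2*t) + exp(-2*t)]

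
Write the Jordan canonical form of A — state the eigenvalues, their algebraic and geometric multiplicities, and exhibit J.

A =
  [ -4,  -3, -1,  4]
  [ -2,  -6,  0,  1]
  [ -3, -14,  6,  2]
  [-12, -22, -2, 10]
J_2(-2) ⊕ J_2(5)

The characteristic polynomial is
  det(x·I − A) = x^4 - 6*x^3 - 11*x^2 + 60*x + 100 = (x - 5)^2*(x + 2)^2

Eigenvalues and multiplicities (the geometric multiplicity of λ is n − rank(A − λI), which equals the number of Jordan blocks for λ):
  λ = -2: algebraic multiplicity = 2, geometric multiplicity = 1
  λ = 5: algebraic multiplicity = 2, geometric multiplicity = 1

Determining the block sizes for each eigenvalue:
  λ = -2: one block (gm = 1), so the single block has size am = 2 → block sizes [2]
  λ = 5: one block (gm = 1), so the single block has size am = 2 → block sizes [2]

Assembling the blocks gives a Jordan form
J =
  [-2,  1, 0, 0]
  [ 0, -2, 0, 0]
  [ 0,  0, 5, 1]
  [ 0,  0, 0, 5]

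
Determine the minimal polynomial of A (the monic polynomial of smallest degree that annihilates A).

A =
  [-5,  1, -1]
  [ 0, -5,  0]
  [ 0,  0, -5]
x^2 + 10*x + 25

The characteristic polynomial is χ_A(x) = (x + 5)^3, so the eigenvalues are known. The minimal polynomial is
  m_A(x) = Π_λ (x − λ)^{k_λ}
where k_λ is the size of the *largest* Jordan block for λ (equivalently, the smallest k with (A − λI)^k v = 0 for every generalised eigenvector v of λ).

  λ = -5: largest Jordan block has size 2, contributing (x + 5)^2

So m_A(x) = (x + 5)^2 = x^2 + 10*x + 25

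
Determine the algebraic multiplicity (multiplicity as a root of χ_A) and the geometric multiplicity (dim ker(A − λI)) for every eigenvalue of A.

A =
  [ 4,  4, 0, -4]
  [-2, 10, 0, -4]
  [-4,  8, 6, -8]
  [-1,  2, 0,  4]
λ = 6: alg = 4, geom = 3

Step 1 — factor the characteristic polynomial to read off the algebraic multiplicities:
  χ_A(x) = (x - 6)^4

Step 2 — compute geometric multiplicities via the rank-nullity identity g(λ) = n − rank(A − λI):
  rank(A − (6)·I) = 1, so dim ker(A − (6)·I) = n − 1 = 3

Summary:
  λ = 6: algebraic multiplicity = 4, geometric multiplicity = 3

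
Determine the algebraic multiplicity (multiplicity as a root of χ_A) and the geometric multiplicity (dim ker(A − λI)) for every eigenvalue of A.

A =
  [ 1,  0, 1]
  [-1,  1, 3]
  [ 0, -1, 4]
λ = 2: alg = 3, geom = 1

Step 1 — factor the characteristic polynomial to read off the algebraic multiplicities:
  χ_A(x) = (x - 2)^3

Step 2 — compute geometric multiplicities via the rank-nullity identity g(λ) = n − rank(A − λI):
  rank(A − (2)·I) = 2, so dim ker(A − (2)·I) = n − 2 = 1

Summary:
  λ = 2: algebraic multiplicity = 3, geometric multiplicity = 1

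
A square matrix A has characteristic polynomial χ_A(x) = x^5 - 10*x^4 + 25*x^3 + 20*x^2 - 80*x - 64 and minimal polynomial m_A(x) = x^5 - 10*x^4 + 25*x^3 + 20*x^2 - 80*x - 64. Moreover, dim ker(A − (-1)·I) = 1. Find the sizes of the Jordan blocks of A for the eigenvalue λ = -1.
Block sizes for λ = -1: [2]

Step 1 — from the characteristic polynomial, algebraic multiplicity of λ = -1 is 2. From dim ker(A − (-1)·I) = 1, there are exactly 1 Jordan blocks for λ = -1.
Step 2 — from the minimal polynomial, the factor (x + 1)^2 tells us the largest block for λ = -1 has size 2.
Step 3 — with total size 2, 1 blocks, and largest block 2, the block sizes (in nonincreasing order) are [2].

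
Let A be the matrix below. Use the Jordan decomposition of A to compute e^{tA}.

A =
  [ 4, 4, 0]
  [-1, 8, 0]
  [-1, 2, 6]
e^{tA} =
  [-2*t*exp(6*t) + exp(6*t), 4*t*exp(6*t), 0]
  [-t*exp(6*t), 2*t*exp(6*t) + exp(6*t), 0]
  [-t*exp(6*t), 2*t*exp(6*t), exp(6*t)]

Strategy: write A = P · J · P⁻¹ where J is a Jordan canonical form, so e^{tA} = P · e^{tJ} · P⁻¹, and e^{tJ} can be computed block-by-block.

A has Jordan form
J =
  [6, 1, 0]
  [0, 6, 0]
  [0, 0, 6]
(up to reordering of blocks).

Per-block formulas:
  For a 2×2 Jordan block J_2(6): exp(t · J_2(6)) = e^(6t)·(I + t·N), where N is the 2×2 nilpotent shift.
  For a 1×1 block at λ = 6: exp(t · [6]) = [e^(6t)].

After assembling e^{tJ} and conjugating by P, we get:

e^{tA} =
  [-2*t*exp(6*t) + exp(6*t), 4*t*exp(6*t), 0]
  [-t*exp(6*t), 2*t*exp(6*t) + exp(6*t), 0]
  [-t*exp(6*t), 2*t*exp(6*t), exp(6*t)]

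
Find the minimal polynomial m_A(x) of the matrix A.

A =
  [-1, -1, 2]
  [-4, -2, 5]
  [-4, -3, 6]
x^3 - 3*x^2 + 3*x - 1

The characteristic polynomial is χ_A(x) = (x - 1)^3, so the eigenvalues are known. The minimal polynomial is
  m_A(x) = Π_λ (x − λ)^{k_λ}
where k_λ is the size of the *largest* Jordan block for λ (equivalently, the smallest k with (A − λI)^k v = 0 for every generalised eigenvector v of λ).

  λ = 1: largest Jordan block has size 3, contributing (x − 1)^3

So m_A(x) = (x - 1)^3 = x^3 - 3*x^2 + 3*x - 1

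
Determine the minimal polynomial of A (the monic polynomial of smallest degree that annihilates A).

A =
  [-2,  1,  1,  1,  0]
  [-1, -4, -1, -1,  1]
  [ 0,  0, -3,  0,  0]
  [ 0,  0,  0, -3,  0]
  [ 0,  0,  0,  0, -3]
x^3 + 9*x^2 + 27*x + 27

The characteristic polynomial is χ_A(x) = (x + 3)^5, so the eigenvalues are known. The minimal polynomial is
  m_A(x) = Π_λ (x − λ)^{k_λ}
where k_λ is the size of the *largest* Jordan block for λ (equivalently, the smallest k with (A − λI)^k v = 0 for every generalised eigenvector v of λ).

  λ = -3: largest Jordan block has size 3, contributing (x + 3)^3

So m_A(x) = (x + 3)^3 = x^3 + 9*x^2 + 27*x + 27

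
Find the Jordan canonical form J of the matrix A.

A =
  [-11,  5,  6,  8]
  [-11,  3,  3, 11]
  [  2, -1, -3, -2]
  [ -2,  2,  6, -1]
J_3(-3) ⊕ J_1(-3)

The characteristic polynomial is
  det(x·I − A) = x^4 + 12*x^3 + 54*x^2 + 108*x + 81 = (x + 3)^4

Eigenvalues and multiplicities (the geometric multiplicity of λ is n − rank(A − λI), which equals the number of Jordan blocks for λ):
  λ = -3: algebraic multiplicity = 4, geometric multiplicity = 2

Determining the block sizes for each eigenvalue:
  λ = -3: with am = 4 and gm = 2, the partition is not yet determined (e.g. several partitions of 4 into 2 parts exist). Let N = A − (-3)·I. Computing rank(N^1) = 2, rank(N^2) = 1, rank(N^3) = 0; the number of blocks of size ≥ j is rank(N^{j−1}) − rank(N^j), giving [2, 1, 1]. So we have 1 block(s) of size 3, 1 block(s) of size 1 → block sizes [3, 1]

Assembling the blocks gives a Jordan form
J =
  [-3,  1,  0,  0]
  [ 0, -3,  1,  0]
  [ 0,  0, -3,  0]
  [ 0,  0,  0, -3]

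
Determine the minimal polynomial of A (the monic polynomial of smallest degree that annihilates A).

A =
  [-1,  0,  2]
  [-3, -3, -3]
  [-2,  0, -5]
x^2 + 6*x + 9

The characteristic polynomial is χ_A(x) = (x + 3)^3, so the eigenvalues are known. The minimal polynomial is
  m_A(x) = Π_λ (x − λ)^{k_λ}
where k_λ is the size of the *largest* Jordan block for λ (equivalently, the smallest k with (A − λI)^k v = 0 for every generalised eigenvector v of λ).

  λ = -3: largest Jordan block has size 2, contributing (x + 3)^2

So m_A(x) = (x + 3)^2 = x^2 + 6*x + 9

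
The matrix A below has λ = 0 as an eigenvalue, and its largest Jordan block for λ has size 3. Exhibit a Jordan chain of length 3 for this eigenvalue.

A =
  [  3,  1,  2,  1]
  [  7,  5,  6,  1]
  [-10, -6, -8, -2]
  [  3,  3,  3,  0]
A Jordan chain for λ = 0 of length 3:
v_1 = (-1, -1, 2, 0)ᵀ
v_2 = (3, 7, -10, 3)ᵀ
v_3 = (1, 0, 0, 0)ᵀ

Let N = A − (0)·I. We want v_3 with N^3 v_3 = 0 but N^2 v_3 ≠ 0; then v_{j-1} := N · v_j for j = 3, …, 2.

Pick v_3 = (1, 0, 0, 0)ᵀ.
Then v_2 = N · v_3 = (3, 7, -10, 3)ᵀ.
Then v_1 = N · v_2 = (-1, -1, 2, 0)ᵀ.

Sanity check: (A − (0)·I) v_1 = (0, 0, 0, 0)ᵀ = 0. ✓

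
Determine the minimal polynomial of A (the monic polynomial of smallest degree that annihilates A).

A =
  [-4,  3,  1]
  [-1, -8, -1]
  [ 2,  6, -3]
x^2 + 10*x + 25

The characteristic polynomial is χ_A(x) = (x + 5)^3, so the eigenvalues are known. The minimal polynomial is
  m_A(x) = Π_λ (x − λ)^{k_λ}
where k_λ is the size of the *largest* Jordan block for λ (equivalently, the smallest k with (A − λI)^k v = 0 for every generalised eigenvector v of λ).

  λ = -5: largest Jordan block has size 2, contributing (x + 5)^2

So m_A(x) = (x + 5)^2 = x^2 + 10*x + 25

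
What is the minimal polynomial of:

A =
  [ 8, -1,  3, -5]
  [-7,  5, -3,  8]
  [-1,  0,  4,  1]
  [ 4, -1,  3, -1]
x^2 - 8*x + 16

The characteristic polynomial is χ_A(x) = (x - 4)^4, so the eigenvalues are known. The minimal polynomial is
  m_A(x) = Π_λ (x − λ)^{k_λ}
where k_λ is the size of the *largest* Jordan block for λ (equivalently, the smallest k with (A − λI)^k v = 0 for every generalised eigenvector v of λ).

  λ = 4: largest Jordan block has size 2, contributing (x − 4)^2

So m_A(x) = (x - 4)^2 = x^2 - 8*x + 16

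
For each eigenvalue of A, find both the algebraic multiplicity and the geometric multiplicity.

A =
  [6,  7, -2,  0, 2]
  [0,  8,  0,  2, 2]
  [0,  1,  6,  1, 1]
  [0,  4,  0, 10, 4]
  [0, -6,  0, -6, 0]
λ = 6: alg = 5, geom = 3

Step 1 — factor the characteristic polynomial to read off the algebraic multiplicities:
  χ_A(x) = (x - 6)^5

Step 2 — compute geometric multiplicities via the rank-nullity identity g(λ) = n − rank(A − λI):
  rank(A − (6)·I) = 2, so dim ker(A − (6)·I) = n − 2 = 3

Summary:
  λ = 6: algebraic multiplicity = 5, geometric multiplicity = 3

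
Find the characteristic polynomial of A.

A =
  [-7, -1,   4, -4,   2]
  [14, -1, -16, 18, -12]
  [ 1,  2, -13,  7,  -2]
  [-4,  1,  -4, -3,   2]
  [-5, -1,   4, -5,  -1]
x^5 + 25*x^4 + 250*x^3 + 1250*x^2 + 3125*x + 3125

Expanding det(x·I − A) (e.g. by cofactor expansion or by noting that A is similar to its Jordan form J, which has the same characteristic polynomial as A) gives
  χ_A(x) = x^5 + 25*x^4 + 250*x^3 + 1250*x^2 + 3125*x + 3125
which factors as (x + 5)^5. The eigenvalues (with algebraic multiplicities) are λ = -5 with multiplicity 5.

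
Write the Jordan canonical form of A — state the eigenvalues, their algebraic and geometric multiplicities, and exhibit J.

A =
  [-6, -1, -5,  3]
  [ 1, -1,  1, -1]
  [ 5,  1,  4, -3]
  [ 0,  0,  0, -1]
J_3(-1) ⊕ J_1(-1)

The characteristic polynomial is
  det(x·I − A) = x^4 + 4*x^3 + 6*x^2 + 4*x + 1 = (x + 1)^4

Eigenvalues and multiplicities (the geometric multiplicity of λ is n − rank(A − λI), which equals the number of Jordan blocks for λ):
  λ = -1: algebraic multiplicity = 4, geometric multiplicity = 2

Determining the block sizes for each eigenvalue:
  λ = -1: with am = 4 and gm = 2, the partition is not yet determined (e.g. several partitions of 4 into 2 parts exist). Let N = A − (-1)·I. Computing rank(N^1) = 2, rank(N^2) = 1, rank(N^3) = 0; the number of blocks of size ≥ j is rank(N^{j−1}) − rank(N^j), giving [2, 1, 1]. So we have 1 block(s) of size 3, 1 block(s) of size 1 → block sizes [3, 1]

Assembling the blocks gives a Jordan form
J =
  [-1,  1,  0,  0]
  [ 0, -1,  1,  0]
  [ 0,  0, -1,  0]
  [ 0,  0,  0, -1]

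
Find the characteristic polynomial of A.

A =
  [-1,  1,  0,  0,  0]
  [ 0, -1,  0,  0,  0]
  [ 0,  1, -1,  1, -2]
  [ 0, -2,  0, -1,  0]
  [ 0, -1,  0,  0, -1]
x^5 + 5*x^4 + 10*x^3 + 10*x^2 + 5*x + 1

Expanding det(x·I − A) (e.g. by cofactor expansion or by noting that A is similar to its Jordan form J, which has the same characteristic polynomial as A) gives
  χ_A(x) = x^5 + 5*x^4 + 10*x^3 + 10*x^2 + 5*x + 1
which factors as (x + 1)^5. The eigenvalues (with algebraic multiplicities) are λ = -1 with multiplicity 5.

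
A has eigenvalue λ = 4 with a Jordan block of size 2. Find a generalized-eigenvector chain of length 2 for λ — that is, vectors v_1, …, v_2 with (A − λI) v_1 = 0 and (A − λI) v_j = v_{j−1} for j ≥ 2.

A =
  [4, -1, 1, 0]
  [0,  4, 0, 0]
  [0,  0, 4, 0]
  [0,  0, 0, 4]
A Jordan chain for λ = 4 of length 2:
v_1 = (-1, 0, 0, 0)ᵀ
v_2 = (0, 1, 0, 0)ᵀ

Let N = A − (4)·I. We want v_2 with N^2 v_2 = 0 but N^1 v_2 ≠ 0; then v_{j-1} := N · v_j for j = 2, …, 2.

Pick v_2 = (0, 1, 0, 0)ᵀ.
Then v_1 = N · v_2 = (-1, 0, 0, 0)ᵀ.

Sanity check: (A − (4)·I) v_1 = (0, 0, 0, 0)ᵀ = 0. ✓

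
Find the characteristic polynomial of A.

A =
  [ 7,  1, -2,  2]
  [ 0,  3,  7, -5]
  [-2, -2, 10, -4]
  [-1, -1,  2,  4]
x^4 - 24*x^3 + 216*x^2 - 864*x + 1296

Expanding det(x·I − A) (e.g. by cofactor expansion or by noting that A is similar to its Jordan form J, which has the same characteristic polynomial as A) gives
  χ_A(x) = x^4 - 24*x^3 + 216*x^2 - 864*x + 1296
which factors as (x - 6)^4. The eigenvalues (with algebraic multiplicities) are λ = 6 with multiplicity 4.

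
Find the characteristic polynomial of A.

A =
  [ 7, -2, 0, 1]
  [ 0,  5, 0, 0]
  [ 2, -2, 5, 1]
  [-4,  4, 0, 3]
x^4 - 20*x^3 + 150*x^2 - 500*x + 625

Expanding det(x·I − A) (e.g. by cofactor expansion or by noting that A is similar to its Jordan form J, which has the same characteristic polynomial as A) gives
  χ_A(x) = x^4 - 20*x^3 + 150*x^2 - 500*x + 625
which factors as (x - 5)^4. The eigenvalues (with algebraic multiplicities) are λ = 5 with multiplicity 4.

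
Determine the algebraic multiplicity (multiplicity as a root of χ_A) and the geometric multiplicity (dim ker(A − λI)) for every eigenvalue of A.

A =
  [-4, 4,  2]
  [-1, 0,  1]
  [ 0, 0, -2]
λ = -2: alg = 3, geom = 2

Step 1 — factor the characteristic polynomial to read off the algebraic multiplicities:
  χ_A(x) = (x + 2)^3

Step 2 — compute geometric multiplicities via the rank-nullity identity g(λ) = n − rank(A − λI):
  rank(A − (-2)·I) = 1, so dim ker(A − (-2)·I) = n − 1 = 2

Summary:
  λ = -2: algebraic multiplicity = 3, geometric multiplicity = 2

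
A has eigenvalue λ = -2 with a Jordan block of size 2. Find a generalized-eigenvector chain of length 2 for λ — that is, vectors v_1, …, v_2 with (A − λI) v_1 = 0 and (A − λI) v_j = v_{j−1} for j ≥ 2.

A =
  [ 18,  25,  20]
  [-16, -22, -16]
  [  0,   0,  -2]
A Jordan chain for λ = -2 of length 2:
v_1 = (20, -16, 0)ᵀ
v_2 = (1, 0, 0)ᵀ

Let N = A − (-2)·I. We want v_2 with N^2 v_2 = 0 but N^1 v_2 ≠ 0; then v_{j-1} := N · v_j for j = 2, …, 2.

Pick v_2 = (1, 0, 0)ᵀ.
Then v_1 = N · v_2 = (20, -16, 0)ᵀ.

Sanity check: (A − (-2)·I) v_1 = (0, 0, 0)ᵀ = 0. ✓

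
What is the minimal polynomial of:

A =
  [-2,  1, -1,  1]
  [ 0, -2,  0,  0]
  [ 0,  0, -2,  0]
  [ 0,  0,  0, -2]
x^2 + 4*x + 4

The characteristic polynomial is χ_A(x) = (x + 2)^4, so the eigenvalues are known. The minimal polynomial is
  m_A(x) = Π_λ (x − λ)^{k_λ}
where k_λ is the size of the *largest* Jordan block for λ (equivalently, the smallest k with (A − λI)^k v = 0 for every generalised eigenvector v of λ).

  λ = -2: largest Jordan block has size 2, contributing (x + 2)^2

So m_A(x) = (x + 2)^2 = x^2 + 4*x + 4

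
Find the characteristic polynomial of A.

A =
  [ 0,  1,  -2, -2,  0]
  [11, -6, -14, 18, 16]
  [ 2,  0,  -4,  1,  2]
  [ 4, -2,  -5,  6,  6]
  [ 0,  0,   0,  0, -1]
x^5 + 5*x^4 + 10*x^3 + 10*x^2 + 5*x + 1

Expanding det(x·I − A) (e.g. by cofactor expansion or by noting that A is similar to its Jordan form J, which has the same characteristic polynomial as A) gives
  χ_A(x) = x^5 + 5*x^4 + 10*x^3 + 10*x^2 + 5*x + 1
which factors as (x + 1)^5. The eigenvalues (with algebraic multiplicities) are λ = -1 with multiplicity 5.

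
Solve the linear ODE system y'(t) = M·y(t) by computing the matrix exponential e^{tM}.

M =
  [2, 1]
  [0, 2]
e^{tM} =
  [exp(2*t), t*exp(2*t)]
  [0, exp(2*t)]

Strategy: write M = P · J · P⁻¹ where J is a Jordan canonical form, so e^{tM} = P · e^{tJ} · P⁻¹, and e^{tJ} can be computed block-by-block.

M has Jordan form
J =
  [2, 1]
  [0, 2]
(up to reordering of blocks).

Per-block formulas:
  For a 2×2 Jordan block J_2(2): exp(t · J_2(2)) = e^(2t)·(I + t·N), where N is the 2×2 nilpotent shift.

After assembling e^{tJ} and conjugating by P, we get:

e^{tM} =
  [exp(2*t), t*exp(2*t)]
  [0, exp(2*t)]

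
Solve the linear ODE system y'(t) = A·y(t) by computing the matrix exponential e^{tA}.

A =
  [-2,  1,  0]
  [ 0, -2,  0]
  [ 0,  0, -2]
e^{tA} =
  [exp(-2*t), t*exp(-2*t), 0]
  [0, exp(-2*t), 0]
  [0, 0, exp(-2*t)]

Strategy: write A = P · J · P⁻¹ where J is a Jordan canonical form, so e^{tA} = P · e^{tJ} · P⁻¹, and e^{tJ} can be computed block-by-block.

A has Jordan form
J =
  [-2,  1,  0]
  [ 0, -2,  0]
  [ 0,  0, -2]
(up to reordering of blocks).

Per-block formulas:
  For a 2×2 Jordan block J_2(-2): exp(t · J_2(-2)) = e^(-2t)·(I + t·N), where N is the 2×2 nilpotent shift.
  For a 1×1 block at λ = -2: exp(t · [-2]) = [e^(-2t)].

After assembling e^{tJ} and conjugating by P, we get:

e^{tA} =
  [exp(-2*t), t*exp(-2*t), 0]
  [0, exp(-2*t), 0]
  [0, 0, exp(-2*t)]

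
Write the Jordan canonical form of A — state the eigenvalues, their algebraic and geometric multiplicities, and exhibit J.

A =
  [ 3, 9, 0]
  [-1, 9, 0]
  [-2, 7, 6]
J_3(6)

The characteristic polynomial is
  det(x·I − A) = x^3 - 18*x^2 + 108*x - 216 = (x - 6)^3

Eigenvalues and multiplicities (the geometric multiplicity of λ is n − rank(A − λI), which equals the number of Jordan blocks for λ):
  λ = 6: algebraic multiplicity = 3, geometric multiplicity = 1

Determining the block sizes for each eigenvalue:
  λ = 6: one block (gm = 1), so the single block has size am = 3 → block sizes [3]

Assembling the blocks gives a Jordan form
J =
  [6, 1, 0]
  [0, 6, 1]
  [0, 0, 6]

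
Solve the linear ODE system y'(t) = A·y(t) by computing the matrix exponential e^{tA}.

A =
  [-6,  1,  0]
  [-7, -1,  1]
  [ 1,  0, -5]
e^{tA} =
  [-3*t^2*exp(-4*t)/2 - 2*t*exp(-4*t) + exp(-4*t), t^2*exp(-4*t)/2 + t*exp(-4*t), t^2*exp(-4*t)/2]
  [-3*t^2*exp(-4*t) - 7*t*exp(-4*t), t^2*exp(-4*t) + 3*t*exp(-4*t) + exp(-4*t), t^2*exp(-4*t) + t*exp(-4*t)]
  [-3*t^2*exp(-4*t)/2 + t*exp(-4*t), t^2*exp(-4*t)/2, t^2*exp(-4*t)/2 - t*exp(-4*t) + exp(-4*t)]

Strategy: write A = P · J · P⁻¹ where J is a Jordan canonical form, so e^{tA} = P · e^{tJ} · P⁻¹, and e^{tJ} can be computed block-by-block.

A has Jordan form
J =
  [-4,  1,  0]
  [ 0, -4,  1]
  [ 0,  0, -4]
(up to reordering of blocks).

Per-block formulas:
  For a 3×3 Jordan block J_3(-4): exp(t · J_3(-4)) = e^(-4t)·(I + t·N + (t^2/2)·N^2), where N is the 3×3 nilpotent shift.

After assembling e^{tJ} and conjugating by P, we get:

e^{tA} =
  [-3*t^2*exp(-4*t)/2 - 2*t*exp(-4*t) + exp(-4*t), t^2*exp(-4*t)/2 + t*exp(-4*t), t^2*exp(-4*t)/2]
  [-3*t^2*exp(-4*t) - 7*t*exp(-4*t), t^2*exp(-4*t) + 3*t*exp(-4*t) + exp(-4*t), t^2*exp(-4*t) + t*exp(-4*t)]
  [-3*t^2*exp(-4*t)/2 + t*exp(-4*t), t^2*exp(-4*t)/2, t^2*exp(-4*t)/2 - t*exp(-4*t) + exp(-4*t)]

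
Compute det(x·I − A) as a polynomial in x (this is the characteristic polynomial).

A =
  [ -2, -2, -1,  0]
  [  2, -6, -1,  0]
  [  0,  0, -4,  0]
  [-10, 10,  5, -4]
x^4 + 16*x^3 + 96*x^2 + 256*x + 256

Expanding det(x·I − A) (e.g. by cofactor expansion or by noting that A is similar to its Jordan form J, which has the same characteristic polynomial as A) gives
  χ_A(x) = x^4 + 16*x^3 + 96*x^2 + 256*x + 256
which factors as (x + 4)^4. The eigenvalues (with algebraic multiplicities) are λ = -4 with multiplicity 4.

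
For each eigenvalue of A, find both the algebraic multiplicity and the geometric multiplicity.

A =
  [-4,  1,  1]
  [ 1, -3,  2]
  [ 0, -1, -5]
λ = -4: alg = 3, geom = 1

Step 1 — factor the characteristic polynomial to read off the algebraic multiplicities:
  χ_A(x) = (x + 4)^3

Step 2 — compute geometric multiplicities via the rank-nullity identity g(λ) = n − rank(A − λI):
  rank(A − (-4)·I) = 2, so dim ker(A − (-4)·I) = n − 2 = 1

Summary:
  λ = -4: algebraic multiplicity = 3, geometric multiplicity = 1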